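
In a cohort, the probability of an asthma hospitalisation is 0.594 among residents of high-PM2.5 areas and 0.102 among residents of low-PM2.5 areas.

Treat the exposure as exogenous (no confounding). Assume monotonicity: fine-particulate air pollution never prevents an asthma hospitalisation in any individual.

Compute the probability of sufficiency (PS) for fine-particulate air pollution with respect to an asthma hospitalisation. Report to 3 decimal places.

Let p₁ = 0.594, p₀ = 0.102.
Under exogeneity and monotonicity, PS = (p₁ − p₀) / (1 − p₀).
PS = (0.594 − 0.102) / (1 − 0.102) = 0.492 / 0.898 ≈ 0.5479

PS ≈ 0.548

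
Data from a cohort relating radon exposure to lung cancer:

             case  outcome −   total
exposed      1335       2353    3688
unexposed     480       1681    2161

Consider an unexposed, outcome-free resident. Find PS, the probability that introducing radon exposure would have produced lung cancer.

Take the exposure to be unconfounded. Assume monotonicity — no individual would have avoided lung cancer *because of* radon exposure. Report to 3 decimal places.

PS ≈ 0.180

p₁ = P(outcome | exposed) = 1335/3688 = 0.36198
p₀ = P(outcome | unexposed) = 480/2161 = 0.22212
Under exogeneity and monotonicity, PS = (p₁ − p₀)/(1 − p₀).
PS = (0.36198 − 0.22212) / 0.77788 ≈ 0.1798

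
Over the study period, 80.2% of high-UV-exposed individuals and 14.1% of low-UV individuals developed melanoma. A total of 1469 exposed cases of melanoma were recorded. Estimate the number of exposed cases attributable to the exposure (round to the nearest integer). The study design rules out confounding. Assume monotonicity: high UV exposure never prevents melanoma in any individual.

p₁ = 0.802, p₀ = 0.141.
PN = (p₁ − p₀)/p₁ = (0.802 − 0.141) / 0.802 ≈ 0.82419.
Attributable cases ≈ PN × (exposed cases) = 0.82419 × 1469 ≈ 1210.73.

about 1211 cases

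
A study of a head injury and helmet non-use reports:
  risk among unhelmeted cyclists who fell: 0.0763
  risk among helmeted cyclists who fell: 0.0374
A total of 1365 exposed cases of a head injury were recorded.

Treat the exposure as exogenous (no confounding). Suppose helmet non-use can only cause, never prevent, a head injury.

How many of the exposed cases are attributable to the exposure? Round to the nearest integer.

Let p₁ = 0.0763, p₀ = 0.0374.
PN = (p₁ − p₀)/p₁ = (0.0763 − 0.0374) / 0.0763 ≈ 0.50983.
Attributable cases ≈ PN × (exposed cases) = 0.50983 × 1365 ≈ 695.92.

about 696 cases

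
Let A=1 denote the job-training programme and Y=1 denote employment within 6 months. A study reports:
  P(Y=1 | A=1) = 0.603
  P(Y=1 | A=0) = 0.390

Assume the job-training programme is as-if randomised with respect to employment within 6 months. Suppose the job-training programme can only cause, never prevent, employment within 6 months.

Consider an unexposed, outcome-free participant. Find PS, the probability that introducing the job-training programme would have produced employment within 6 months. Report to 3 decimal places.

Let p₁ = 0.603, p₀ = 0.39.
Under exogeneity and monotonicity, PS = (p₁ − p₀) / (1 − p₀).
PS = (0.603 − 0.39) / (1 − 0.39) = 0.213 / 0.61 ≈ 0.3492

PS ≈ 0.349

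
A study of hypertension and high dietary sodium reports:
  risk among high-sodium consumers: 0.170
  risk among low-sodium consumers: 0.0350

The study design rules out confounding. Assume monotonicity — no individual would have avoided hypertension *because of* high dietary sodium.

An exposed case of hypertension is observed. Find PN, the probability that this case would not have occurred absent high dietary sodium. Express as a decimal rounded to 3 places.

Let p₁ = 0.17, p₀ = 0.035.
Under exogeneity and monotonicity, PN = (p₁ − p₀) / p₁.
PN = (0.17 − 0.035) / 0.17 = 0.135 / 0.17 ≈ 0.7941

PN ≈ 0.794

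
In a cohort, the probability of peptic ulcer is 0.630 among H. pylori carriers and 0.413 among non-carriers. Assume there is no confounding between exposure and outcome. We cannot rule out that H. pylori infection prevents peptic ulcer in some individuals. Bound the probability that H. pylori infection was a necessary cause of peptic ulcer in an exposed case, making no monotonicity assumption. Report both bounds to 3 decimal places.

Let p₁ = 0.63, p₀ = 0.413.
Under exogeneity alone the bounds on PN are max{0,(p₁−p₀)/p₁} ≤ PN ≤ min{1,(1−p₀)/p₁}.
  lower = (p₁ − p₀)/p₁ = 0.217 / 0.63 ≈ 0.3444
  upper = min{1, (1 − p₀)/p₁} = 0.587 / 0.63 ≈ 0.9317

0.344 ≤ PN ≤ 0.932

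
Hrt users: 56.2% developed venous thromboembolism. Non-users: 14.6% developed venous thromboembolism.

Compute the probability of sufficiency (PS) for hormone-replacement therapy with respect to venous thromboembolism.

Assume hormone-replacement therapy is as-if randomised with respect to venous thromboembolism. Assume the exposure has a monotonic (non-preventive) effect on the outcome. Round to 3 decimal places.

PS ≈ 0.487

p₁ = 0.562, p₀ = 0.146.
Under exogeneity and monotonicity, PS = (p₁ − p₀) / (1 − p₀).
PS = (0.562 − 0.146) / (1 − 0.146) = 0.416 / 0.854 ≈ 0.4871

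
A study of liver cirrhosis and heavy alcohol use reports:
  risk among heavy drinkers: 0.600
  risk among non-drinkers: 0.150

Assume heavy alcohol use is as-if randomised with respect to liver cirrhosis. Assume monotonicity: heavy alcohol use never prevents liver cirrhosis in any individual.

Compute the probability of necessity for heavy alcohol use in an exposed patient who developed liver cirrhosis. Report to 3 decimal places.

PN ≈ 0.750

Let p₁ = 0.6, p₀ = 0.15.
Under exogeneity and monotonicity, PN = (p₁ − p₀) / p₁.
PN = (0.6 − 0.15) / 0.6 = 0.45 / 0.6 ≈ 0.7500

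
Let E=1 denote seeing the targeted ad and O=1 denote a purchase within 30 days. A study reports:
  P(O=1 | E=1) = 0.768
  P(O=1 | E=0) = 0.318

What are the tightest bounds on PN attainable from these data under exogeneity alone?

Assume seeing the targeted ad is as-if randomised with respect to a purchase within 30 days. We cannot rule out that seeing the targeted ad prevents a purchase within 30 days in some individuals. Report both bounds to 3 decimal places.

Let p₁ = 0.768, p₀ = 0.318.
Under exogeneity alone the bounds on PN are max{0,(p₁−p₀)/p₁} ≤ PN ≤ min{1,(1−p₀)/p₁}.
  lower = (p₁ − p₀)/p₁ = 0.45 / 0.768 ≈ 0.5859
  upper = min{1, (1 − p₀)/p₁} = 0.682 / 0.768 ≈ 0.8880

0.586 ≤ PN ≤ 0.888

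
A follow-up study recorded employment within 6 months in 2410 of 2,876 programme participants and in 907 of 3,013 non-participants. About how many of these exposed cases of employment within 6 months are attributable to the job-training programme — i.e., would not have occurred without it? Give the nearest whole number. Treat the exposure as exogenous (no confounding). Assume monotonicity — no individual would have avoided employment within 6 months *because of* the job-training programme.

p₁ = P(outcome | exposed) = 2410/2876 = 0.83797
p₀ = P(outcome | unexposed) = 907/3013 = 0.30103
PN = (p₁ − p₀)/p₁ = (0.83797 − 0.30103) / 0.83797 ≈ 0.64076.
Attributable cases ≈ PN × (exposed cases) = 0.64076 × 2410 ≈ 1544.24.

about 1544 cases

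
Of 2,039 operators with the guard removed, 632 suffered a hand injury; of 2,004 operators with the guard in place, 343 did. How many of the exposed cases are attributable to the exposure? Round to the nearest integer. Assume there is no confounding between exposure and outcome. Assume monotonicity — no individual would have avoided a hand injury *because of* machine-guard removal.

about 283 cases

p₁ = P(outcome | exposed) = 632/2039 = 0.30996
p₀ = P(outcome | unexposed) = 343/2004 = 0.17116
PN = (p₁ − p₀)/p₁ = (0.30996 − 0.17116) / 0.30996 ≈ 0.44780.
Attributable cases ≈ PN × (exposed cases) = 0.44780 × 632 ≈ 283.01.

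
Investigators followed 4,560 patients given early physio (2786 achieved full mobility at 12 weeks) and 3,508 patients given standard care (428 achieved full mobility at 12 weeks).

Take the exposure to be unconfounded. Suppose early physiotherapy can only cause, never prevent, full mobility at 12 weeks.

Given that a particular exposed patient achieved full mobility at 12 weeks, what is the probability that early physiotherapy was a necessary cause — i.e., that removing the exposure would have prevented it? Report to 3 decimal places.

PN ≈ 0.800

p₁ = P(outcome | exposed) = 2786/4560 = 0.61096
p₀ = P(outcome | unexposed) = 428/3508 = 0.12201
Under exogeneity and monotonicity, PN = (p₁ − p₀) / p₁.
PN = (0.61096 − 0.12201) / 0.61096 = 0.48896 / 0.61096 ≈ 0.8003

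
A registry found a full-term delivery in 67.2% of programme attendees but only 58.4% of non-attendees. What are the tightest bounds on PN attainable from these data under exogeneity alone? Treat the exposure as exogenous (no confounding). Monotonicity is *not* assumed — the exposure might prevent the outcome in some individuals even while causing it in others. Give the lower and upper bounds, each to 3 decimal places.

0.131 ≤ PN ≤ 0.619

p₁ = 0.672, p₀ = 0.584.
Under exogeneity alone the bounds on PN are max{0,(p₁−p₀)/p₁} ≤ PN ≤ min{1,(1−p₀)/p₁}.
  lower = (p₁ − p₀)/p₁ = 0.088 / 0.672 ≈ 0.1310
  upper = min{1, (1 − p₀)/p₁} = 0.416 / 0.672 ≈ 0.6190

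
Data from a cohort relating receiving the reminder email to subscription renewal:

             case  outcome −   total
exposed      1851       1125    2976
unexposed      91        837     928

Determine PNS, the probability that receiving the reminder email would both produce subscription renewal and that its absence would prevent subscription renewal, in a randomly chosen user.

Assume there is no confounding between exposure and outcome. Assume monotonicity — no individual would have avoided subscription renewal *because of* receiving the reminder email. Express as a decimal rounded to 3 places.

p₁ = P(outcome | exposed) = 1851/2976 = 0.62198
p₀ = P(outcome | unexposed) = 91/928 = 0.09806
Under exogeneity and monotonicity, PNS = p₁ − p₀.
PNS = 0.62198 − 0.09806 = 0.52392

PNS ≈ 0.524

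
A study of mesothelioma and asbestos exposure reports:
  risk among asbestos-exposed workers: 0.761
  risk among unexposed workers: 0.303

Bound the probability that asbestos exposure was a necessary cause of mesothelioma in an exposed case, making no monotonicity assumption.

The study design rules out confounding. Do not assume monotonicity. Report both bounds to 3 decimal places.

Let p₁ = 0.761, p₀ = 0.303.
Under exogeneity alone the bounds on PN are max{0,(p₁−p₀)/p₁} ≤ PN ≤ min{1,(1−p₀)/p₁}.
  lower = (p₁ − p₀)/p₁ = 0.458 / 0.761 ≈ 0.6018
  upper = min{1, (1 − p₀)/p₁} = 0.697 / 0.761 ≈ 0.9159

0.602 ≤ PN ≤ 0.916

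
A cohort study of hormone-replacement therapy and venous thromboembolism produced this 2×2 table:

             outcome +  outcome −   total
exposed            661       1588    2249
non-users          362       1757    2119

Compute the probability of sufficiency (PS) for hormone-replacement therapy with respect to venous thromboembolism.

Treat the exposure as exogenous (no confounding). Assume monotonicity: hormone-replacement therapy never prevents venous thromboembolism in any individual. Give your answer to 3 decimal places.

PS ≈ 0.148

p₁ = P(outcome | exposed) = 661/2249 = 0.29391
p₀ = P(outcome | unexposed) = 362/2119 = 0.17084
Under exogeneity and monotonicity, PS = (p₁ − p₀)/(1 − p₀).
PS = (0.29391 − 0.17084) / 0.82916 ≈ 0.1484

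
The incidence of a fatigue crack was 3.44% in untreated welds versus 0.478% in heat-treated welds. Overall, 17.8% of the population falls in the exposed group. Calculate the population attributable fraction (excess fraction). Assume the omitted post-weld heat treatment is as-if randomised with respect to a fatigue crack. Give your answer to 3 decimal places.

PAF ≈ 0.524

p₁ = 0.0344, p₀ = 0.00478.
Overall risk P(Y=1) = π·p₁ + (1−π)·p₀ = 0.178×0.0344 + 0.822×0.00478 = 0.010052.
Under exogeneity, PAF = [P(Y=1) − p₀] / P(Y=1).
PAF = (0.010052 − 0.00478) / 0.010052 ≈ 0.5245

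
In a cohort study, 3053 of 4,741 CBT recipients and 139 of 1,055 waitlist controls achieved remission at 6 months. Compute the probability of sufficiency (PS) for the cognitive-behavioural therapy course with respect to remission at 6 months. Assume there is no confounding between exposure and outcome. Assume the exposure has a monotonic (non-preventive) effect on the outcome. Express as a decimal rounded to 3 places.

p₁ = P(outcome | exposed) = 3053/4741 = 0.64396
p₀ = P(outcome | unexposed) = 139/1055 = 0.13175
Under exogeneity and monotonicity, PS = (p₁ − p₀) / (1 − p₀).
PS = (0.64396 − 0.13175) / (1 − 0.13175) = 0.5122 / 0.86825 ≈ 0.5899

PS ≈ 0.590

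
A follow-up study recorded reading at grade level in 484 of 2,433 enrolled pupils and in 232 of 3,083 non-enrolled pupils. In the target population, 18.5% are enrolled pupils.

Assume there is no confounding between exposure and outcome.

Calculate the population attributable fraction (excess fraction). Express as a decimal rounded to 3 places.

p₁ = P(outcome | exposed) = 484/2433 = 0.19893
p₀ = P(outcome | unexposed) = 232/3083 = 0.075251
Overall risk P(Y=1) = π·p₁ + (1−π)·p₀ = 0.185×0.19893 + 0.815×0.075251 = 0.098132.
Under exogeneity, PAF = [P(Y=1) − p₀] / P(Y=1).
PAF = (0.098132 − 0.075251) / 0.098132 ≈ 0.2332

PAF ≈ 0.233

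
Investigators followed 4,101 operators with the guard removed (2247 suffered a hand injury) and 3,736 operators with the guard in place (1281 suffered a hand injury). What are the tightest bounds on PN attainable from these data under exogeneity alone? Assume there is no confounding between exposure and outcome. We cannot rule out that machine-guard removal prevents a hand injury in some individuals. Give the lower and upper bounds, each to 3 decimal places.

p₁ = P(outcome | exposed) = 2247/4101 = 0.54792
p₀ = P(outcome | unexposed) = 1281/3736 = 0.34288
Under exogeneity alone the bounds on PN are max{0,(p₁−p₀)/p₁} ≤ PN ≤ min{1,(1−p₀)/p₁}.
  lower = (p₁ − p₀)/p₁ = 0.20504 / 0.54792 ≈ 0.3742
  upper = min{1, (1 − p₀)/p₁} = 0.65712 / 0.54792 ≈ 1.1993 → capped at 1

0.374 ≤ PN ≤ 1.000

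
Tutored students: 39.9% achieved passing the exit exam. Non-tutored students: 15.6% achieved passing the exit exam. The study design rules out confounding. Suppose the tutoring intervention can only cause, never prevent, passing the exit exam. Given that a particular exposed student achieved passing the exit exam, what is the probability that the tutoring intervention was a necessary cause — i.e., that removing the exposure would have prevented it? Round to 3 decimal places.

p₁ = 0.399, p₀ = 0.156.
Under exogeneity and monotonicity, PN = (p₁ − p₀) / p₁.
PN = (0.399 − 0.156) / 0.399 = 0.243 / 0.399 ≈ 0.6090

PN ≈ 0.609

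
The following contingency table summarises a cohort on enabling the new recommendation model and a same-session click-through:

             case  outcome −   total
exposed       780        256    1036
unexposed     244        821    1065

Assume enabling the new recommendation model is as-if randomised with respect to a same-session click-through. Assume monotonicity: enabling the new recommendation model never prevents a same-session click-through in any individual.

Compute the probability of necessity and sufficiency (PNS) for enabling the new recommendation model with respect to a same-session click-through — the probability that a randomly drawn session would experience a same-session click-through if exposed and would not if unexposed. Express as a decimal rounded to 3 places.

PNS ≈ 0.524

p₁ = P(outcome | exposed) = 780/1036 = 0.7529
p₀ = P(outcome | unexposed) = 244/1065 = 0.22911
Under exogeneity and monotonicity, PNS = p₁ − p₀.
PNS = 0.7529 − 0.22911 = 0.52379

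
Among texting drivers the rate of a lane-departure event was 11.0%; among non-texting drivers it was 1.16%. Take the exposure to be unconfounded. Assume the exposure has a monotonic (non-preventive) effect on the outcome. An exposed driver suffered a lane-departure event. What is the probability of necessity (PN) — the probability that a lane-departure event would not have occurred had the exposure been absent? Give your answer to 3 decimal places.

PN ≈ 0.895

p₁ = 0.11, p₀ = 0.0116.
Under exogeneity and monotonicity, PN = (p₁ − p₀) / p₁.
PN = (0.11 − 0.0116) / 0.11 = 0.0984 / 0.11 ≈ 0.8945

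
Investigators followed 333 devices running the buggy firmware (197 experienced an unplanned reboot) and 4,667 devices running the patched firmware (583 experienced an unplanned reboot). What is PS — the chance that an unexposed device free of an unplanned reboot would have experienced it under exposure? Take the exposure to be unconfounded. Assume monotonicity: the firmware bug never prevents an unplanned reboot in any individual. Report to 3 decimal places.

PS ≈ 0.533

p₁ = P(outcome | exposed) = 197/333 = 0.59159
p₀ = P(outcome | unexposed) = 583/4667 = 0.12492
Under exogeneity and monotonicity, PS = (p₁ − p₀) / (1 − p₀).
PS = (0.59159 − 0.12492) / (1 − 0.12492) = 0.46667 / 0.87508 ≈ 0.5333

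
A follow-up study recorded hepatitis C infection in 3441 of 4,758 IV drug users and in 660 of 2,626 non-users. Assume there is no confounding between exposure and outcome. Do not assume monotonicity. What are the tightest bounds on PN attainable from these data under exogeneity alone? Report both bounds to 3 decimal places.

p₁ = P(outcome | exposed) = 3441/4758 = 0.7232
p₀ = P(outcome | unexposed) = 660/2626 = 0.25133
Under exogeneity alone the bounds on PN are max{0,(p₁−p₀)/p₁} ≤ PN ≤ min{1,(1−p₀)/p₁}.
  lower = (p₁ − p₀)/p₁ = 0.47187 / 0.7232 ≈ 0.6525
  upper = min{1, (1 − p₀)/p₁} = 0.74867 / 0.7232 ≈ 1.0352 → capped at 1

0.652 ≤ PN ≤ 1.000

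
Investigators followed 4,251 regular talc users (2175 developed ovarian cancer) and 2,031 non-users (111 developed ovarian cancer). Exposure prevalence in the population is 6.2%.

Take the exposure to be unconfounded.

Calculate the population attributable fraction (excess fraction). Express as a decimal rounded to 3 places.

PAF ≈ 0.341

p₁ = P(outcome | exposed) = 2175/4251 = 0.51164
p₀ = P(outcome | unexposed) = 111/2031 = 0.054653
Overall risk P(Y=1) = π·p₁ + (1−π)·p₀ = 0.062×0.51164 + 0.938×0.054653 = 0.082986.
Under exogeneity, PAF = [P(Y=1) − p₀] / P(Y=1).
PAF = (0.082986 − 0.054653) / 0.082986 ≈ 0.3414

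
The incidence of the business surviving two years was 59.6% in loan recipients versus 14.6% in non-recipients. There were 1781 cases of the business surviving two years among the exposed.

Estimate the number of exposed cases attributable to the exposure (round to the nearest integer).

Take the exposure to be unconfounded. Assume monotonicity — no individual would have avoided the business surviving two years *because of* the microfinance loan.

p₁ = 0.596, p₀ = 0.146.
PN = (p₁ − p₀)/p₁ = (0.596 − 0.146) / 0.596 ≈ 0.75503.
Attributable cases ≈ PN × (exposed cases) = 0.75503 × 1781 ≈ 1344.71.

about 1345 cases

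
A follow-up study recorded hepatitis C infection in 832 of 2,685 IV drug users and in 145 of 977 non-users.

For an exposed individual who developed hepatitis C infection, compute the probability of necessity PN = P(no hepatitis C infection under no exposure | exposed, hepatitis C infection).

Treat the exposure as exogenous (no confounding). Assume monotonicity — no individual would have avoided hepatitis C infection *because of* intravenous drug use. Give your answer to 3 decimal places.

PN ≈ 0.521

p₁ = P(outcome | exposed) = 832/2685 = 0.30987
p₀ = P(outcome | unexposed) = 145/977 = 0.14841
Under exogeneity and monotonicity, PN = (p₁ − p₀) / p₁.
PN = (0.30987 − 0.14841) / 0.30987 = 0.16146 / 0.30987 ≈ 0.5210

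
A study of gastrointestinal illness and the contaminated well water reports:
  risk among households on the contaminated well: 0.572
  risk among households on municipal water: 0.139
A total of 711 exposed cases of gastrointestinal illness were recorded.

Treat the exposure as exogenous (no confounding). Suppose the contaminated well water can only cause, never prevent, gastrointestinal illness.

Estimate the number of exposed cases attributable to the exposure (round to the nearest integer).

Let p₁ = 0.572, p₀ = 0.139.
PN = (p₁ − p₀)/p₁ = (0.572 − 0.139) / 0.572 ≈ 0.75699.
Attributable cases ≈ PN × (exposed cases) = 0.75699 × 711 ≈ 538.22.

about 538 cases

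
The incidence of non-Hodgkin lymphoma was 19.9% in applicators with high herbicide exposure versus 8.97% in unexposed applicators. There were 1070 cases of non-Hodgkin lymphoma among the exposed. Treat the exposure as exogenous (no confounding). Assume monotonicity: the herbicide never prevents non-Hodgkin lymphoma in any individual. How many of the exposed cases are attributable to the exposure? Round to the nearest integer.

p₁ = 0.199, p₀ = 0.0897.
PN = (p₁ − p₀)/p₁ = (0.199 − 0.0897) / 0.199 ≈ 0.54925.
Attributable cases ≈ PN × (exposed cases) = 0.54925 × 1070 ≈ 587.69.

about 588 cases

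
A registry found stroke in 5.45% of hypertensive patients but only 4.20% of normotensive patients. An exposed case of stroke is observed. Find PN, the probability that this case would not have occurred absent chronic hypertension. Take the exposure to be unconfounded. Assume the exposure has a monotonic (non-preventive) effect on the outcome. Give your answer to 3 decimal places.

PN ≈ 0.229

p₁ = 0.0545, p₀ = 0.042.
Under exogeneity and monotonicity, PN = (p₁ − p₀) / p₁.
PN = (0.0545 − 0.042) / 0.0545 = 0.0125 / 0.0545 ≈ 0.2294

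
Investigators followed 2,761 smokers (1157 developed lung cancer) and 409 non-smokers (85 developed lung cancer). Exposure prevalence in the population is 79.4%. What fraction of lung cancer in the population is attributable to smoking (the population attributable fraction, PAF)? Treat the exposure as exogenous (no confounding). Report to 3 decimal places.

PAF ≈ 0.447

p₁ = P(outcome | exposed) = 1157/2761 = 0.41905
p₀ = P(outcome | unexposed) = 85/409 = 0.20782
Overall risk P(Y=1) = π·p₁ + (1−π)·p₀ = 0.794×0.41905 + 0.206×0.20782 = 0.37554.
Under exogeneity, PAF = [P(Y=1) − p₀] / P(Y=1).
PAF = (0.37554 − 0.20782) / 0.37554 ≈ 0.4466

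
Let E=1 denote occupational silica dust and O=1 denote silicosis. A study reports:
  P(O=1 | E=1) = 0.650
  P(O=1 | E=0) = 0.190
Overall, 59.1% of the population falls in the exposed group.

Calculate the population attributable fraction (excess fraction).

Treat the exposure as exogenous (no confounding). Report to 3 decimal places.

PAF ≈ 0.589

Let p₁ = 0.65, p₀ = 0.19.
Overall risk P(Y=1) = π·p₁ + (1−π)·p₀ = 0.591×0.65 + 0.409×0.19 = 0.46186.
Under exogeneity, PAF = [P(Y=1) − p₀] / P(Y=1).
PAF = (0.46186 − 0.19) / 0.46186 ≈ 0.5886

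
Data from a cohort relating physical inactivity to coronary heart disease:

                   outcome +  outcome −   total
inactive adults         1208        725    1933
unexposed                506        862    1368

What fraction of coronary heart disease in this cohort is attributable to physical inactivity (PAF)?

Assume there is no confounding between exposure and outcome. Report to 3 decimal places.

PAF ≈ 0.288

p₁ = P(outcome | exposed) = 1208/1933 = 0.62494
p₀ = P(outcome | unexposed) = 506/1368 = 0.36988
Exposure prevalence π = 1933/3301 = 0.58558; overall risk P(Y=1) = 0.51924.
Under exogeneity, PAF = [P(Y=1) − p₀]/P(Y=1).
PAF = (0.51924 − 0.36988) / 0.51924 ≈ 0.2876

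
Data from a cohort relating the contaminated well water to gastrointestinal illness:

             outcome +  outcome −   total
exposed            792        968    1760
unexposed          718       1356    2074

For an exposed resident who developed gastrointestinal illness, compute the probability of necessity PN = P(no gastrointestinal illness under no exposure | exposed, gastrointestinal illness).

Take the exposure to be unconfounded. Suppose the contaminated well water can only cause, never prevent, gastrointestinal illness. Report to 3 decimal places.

p₁ = P(outcome | exposed) = 792/1760 = 0.45
p₀ = P(outcome | unexposed) = 718/2074 = 0.34619
Under exogeneity and monotonicity, PN = (p₁ − p₀)/p₁.
PN = (0.45 − 0.34619) / 0.45 ≈ 0.2307

PN ≈ 0.231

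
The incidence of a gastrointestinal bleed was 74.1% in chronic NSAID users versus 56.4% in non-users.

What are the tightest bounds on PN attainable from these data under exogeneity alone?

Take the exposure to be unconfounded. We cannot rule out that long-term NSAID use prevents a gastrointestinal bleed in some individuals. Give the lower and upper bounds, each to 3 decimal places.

p₁ = 0.741, p₀ = 0.564.
Under exogeneity alone the bounds on PN are max{0,(p₁−p₀)/p₁} ≤ PN ≤ min{1,(1−p₀)/p₁}.
  lower = (p₁ − p₀)/p₁ = 0.177 / 0.741 ≈ 0.2389
  upper = min{1, (1 − p₀)/p₁} = 0.436 / 0.741 ≈ 0.5884

0.239 ≤ PN ≤ 0.588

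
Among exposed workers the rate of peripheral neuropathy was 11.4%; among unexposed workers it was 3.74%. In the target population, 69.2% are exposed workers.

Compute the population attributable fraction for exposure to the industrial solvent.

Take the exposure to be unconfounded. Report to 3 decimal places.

p₁ = 0.114, p₀ = 0.0374.
Overall risk P(Y=1) = π·p₁ + (1−π)·p₀ = 0.692×0.114 + 0.308×0.0374 = 0.090407.
Under exogeneity, PAF = [P(Y=1) − p₀] / P(Y=1).
PAF = (0.090407 − 0.0374) / 0.090407 ≈ 0.5863

PAF ≈ 0.586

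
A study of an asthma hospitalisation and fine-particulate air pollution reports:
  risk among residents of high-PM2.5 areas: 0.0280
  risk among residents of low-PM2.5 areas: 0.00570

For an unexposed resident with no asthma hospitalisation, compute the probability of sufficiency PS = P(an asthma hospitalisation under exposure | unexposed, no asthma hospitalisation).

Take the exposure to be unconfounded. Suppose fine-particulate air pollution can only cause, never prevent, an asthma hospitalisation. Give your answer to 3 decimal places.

Let p₁ = 0.028, p₀ = 0.0057.
Under exogeneity and monotonicity, PS = (p₁ − p₀) / (1 − p₀).
PS = (0.028 − 0.0057) / (1 − 0.0057) = 0.0223 / 0.9943 ≈ 0.0224

PS ≈ 0.022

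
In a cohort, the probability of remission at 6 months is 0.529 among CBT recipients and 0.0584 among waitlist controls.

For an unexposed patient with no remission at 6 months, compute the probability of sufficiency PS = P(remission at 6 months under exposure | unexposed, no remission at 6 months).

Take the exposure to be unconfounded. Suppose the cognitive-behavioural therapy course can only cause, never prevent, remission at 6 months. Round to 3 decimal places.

PS ≈ 0.500

Let p₁ = 0.529, p₀ = 0.0584.
Under exogeneity and monotonicity, PS = (p₁ − p₀) / (1 − p₀).
PS = (0.529 − 0.0584) / (1 − 0.0584) = 0.4706 / 0.9416 ≈ 0.4998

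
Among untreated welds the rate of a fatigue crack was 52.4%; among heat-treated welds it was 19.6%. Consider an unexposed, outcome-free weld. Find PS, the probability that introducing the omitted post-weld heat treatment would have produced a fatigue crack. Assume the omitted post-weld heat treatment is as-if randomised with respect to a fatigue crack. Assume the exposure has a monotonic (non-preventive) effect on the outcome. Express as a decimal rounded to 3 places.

PS ≈ 0.408

p₁ = 0.524, p₀ = 0.196.
Under exogeneity and monotonicity, PS = (p₁ − p₀) / (1 − p₀).
PS = (0.524 − 0.196) / (1 − 0.196) = 0.328 / 0.804 ≈ 0.4080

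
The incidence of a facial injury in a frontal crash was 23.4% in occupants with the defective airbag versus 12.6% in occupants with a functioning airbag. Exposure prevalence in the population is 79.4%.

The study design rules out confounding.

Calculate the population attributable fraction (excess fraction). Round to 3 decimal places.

PAF ≈ 0.405

p₁ = 0.234, p₀ = 0.126.
Overall risk P(Y=1) = π·p₁ + (1−π)·p₀ = 0.794×0.234 + 0.206×0.126 = 0.21175.
Under exogeneity, PAF = [P(Y=1) − p₀] / P(Y=1).
PAF = (0.21175 − 0.126) / 0.21175 ≈ 0.4050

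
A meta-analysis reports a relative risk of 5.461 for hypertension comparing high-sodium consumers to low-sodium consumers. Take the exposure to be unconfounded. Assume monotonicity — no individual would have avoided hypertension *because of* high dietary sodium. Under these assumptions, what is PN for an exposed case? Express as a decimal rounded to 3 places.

PN ≈ 0.817

Under exogeneity and monotonicity, PN = (RR − 1) / RR = 1 − 1/RR.
PN = (5.461 − 1) / 5.461 = 4.461 / 5.461 ≈ 0.8169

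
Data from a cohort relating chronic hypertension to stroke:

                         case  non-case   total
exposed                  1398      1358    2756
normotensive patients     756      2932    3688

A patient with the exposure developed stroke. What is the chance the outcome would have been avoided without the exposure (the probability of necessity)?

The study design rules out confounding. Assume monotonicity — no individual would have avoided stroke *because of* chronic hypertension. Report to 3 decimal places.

p₁ = P(outcome | exposed) = 1398/2756 = 0.50726
p₀ = P(outcome | unexposed) = 756/3688 = 0.20499
Under exogeneity and monotonicity, PN = (p₁ − p₀)/p₁.
PN = (0.50726 − 0.20499) / 0.50726 ≈ 0.5959

PN ≈ 0.596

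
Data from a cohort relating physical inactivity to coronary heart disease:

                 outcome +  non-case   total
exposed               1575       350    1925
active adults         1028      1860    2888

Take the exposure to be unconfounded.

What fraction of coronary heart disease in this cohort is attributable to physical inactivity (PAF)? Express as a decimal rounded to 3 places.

PAF ≈ 0.342

p₁ = P(outcome | exposed) = 1575/1925 = 0.81818
p₀ = P(outcome | unexposed) = 1028/2888 = 0.35596
Exposure prevalence π = 1925/4813 = 0.39996; overall risk P(Y=1) = 0.54083.
Under exogeneity, PAF = [P(Y=1) − p₀]/P(Y=1).
PAF = (0.54083 − 0.35596) / 0.54083 ≈ 0.3418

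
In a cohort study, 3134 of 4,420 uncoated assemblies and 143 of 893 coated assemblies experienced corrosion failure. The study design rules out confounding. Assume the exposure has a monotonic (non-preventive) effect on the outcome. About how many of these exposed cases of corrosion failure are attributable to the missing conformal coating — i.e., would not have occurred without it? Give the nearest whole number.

about 2426 cases

p₁ = P(outcome | exposed) = 3134/4420 = 0.70905
p₀ = P(outcome | unexposed) = 143/893 = 0.16013
PN = (p₁ − p₀)/p₁ = (0.70905 − 0.16013) / 0.70905 ≈ 0.77416.
Attributable cases ≈ PN × (exposed cases) = 0.77416 × 3134 ≈ 2426.21.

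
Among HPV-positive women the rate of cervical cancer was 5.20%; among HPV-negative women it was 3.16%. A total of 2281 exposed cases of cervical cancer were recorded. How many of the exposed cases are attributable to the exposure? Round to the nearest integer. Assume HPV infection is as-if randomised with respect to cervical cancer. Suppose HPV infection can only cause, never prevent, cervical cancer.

about 895 cases

p₁ = 0.052, p₀ = 0.0316.
PN = (p₁ − p₀)/p₁ = (0.052 − 0.0316) / 0.052 ≈ 0.39231.
Attributable cases ≈ PN × (exposed cases) = 0.39231 × 2281 ≈ 894.85.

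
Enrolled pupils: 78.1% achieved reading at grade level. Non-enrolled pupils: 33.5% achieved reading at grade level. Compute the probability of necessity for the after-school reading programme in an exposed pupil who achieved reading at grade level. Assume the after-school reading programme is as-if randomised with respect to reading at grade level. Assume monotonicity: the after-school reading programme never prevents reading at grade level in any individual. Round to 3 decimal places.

PN ≈ 0.571

p₁ = 0.781, p₀ = 0.335.
Under exogeneity and monotonicity, PN = (p₁ − p₀) / p₁.
PN = (0.781 − 0.335) / 0.781 = 0.446 / 0.781 ≈ 0.5711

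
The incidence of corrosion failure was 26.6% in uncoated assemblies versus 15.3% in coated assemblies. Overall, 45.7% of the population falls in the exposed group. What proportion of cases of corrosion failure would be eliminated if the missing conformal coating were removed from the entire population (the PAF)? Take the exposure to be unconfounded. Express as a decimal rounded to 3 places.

PAF ≈ 0.252

p₁ = 0.266, p₀ = 0.153.
Overall risk P(Y=1) = π·p₁ + (1−π)·p₀ = 0.457×0.266 + 0.543×0.153 = 0.20464.
Under exogeneity, PAF = [P(Y=1) − p₀] / P(Y=1).
PAF = (0.20464 − 0.153) / 0.20464 ≈ 0.2523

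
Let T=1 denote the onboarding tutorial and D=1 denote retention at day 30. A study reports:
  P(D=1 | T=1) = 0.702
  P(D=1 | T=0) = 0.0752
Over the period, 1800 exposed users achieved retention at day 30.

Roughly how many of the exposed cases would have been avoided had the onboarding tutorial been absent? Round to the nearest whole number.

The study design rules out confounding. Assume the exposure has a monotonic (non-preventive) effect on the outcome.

Let p₁ = 0.702, p₀ = 0.0752.
PN = (p₁ − p₀)/p₁ = (0.702 − 0.0752) / 0.702 ≈ 0.89288.
Attributable cases ≈ PN × (exposed cases) = 0.89288 × 1800 ≈ 1607.18.

about 1607 cases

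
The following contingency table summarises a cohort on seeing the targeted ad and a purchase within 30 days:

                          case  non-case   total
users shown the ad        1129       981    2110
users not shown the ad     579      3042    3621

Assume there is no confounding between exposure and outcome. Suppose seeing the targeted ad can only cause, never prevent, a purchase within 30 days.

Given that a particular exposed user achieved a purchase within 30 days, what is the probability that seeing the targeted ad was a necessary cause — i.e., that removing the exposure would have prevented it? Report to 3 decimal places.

p₁ = P(outcome | exposed) = 1129/2110 = 0.53507
p₀ = P(outcome | unexposed) = 579/3621 = 0.1599
Under exogeneity and monotonicity, PN = (p₁ − p₀)/p₁.
PN = (0.53507 − 0.1599) / 0.53507 ≈ 0.7012

PN ≈ 0.701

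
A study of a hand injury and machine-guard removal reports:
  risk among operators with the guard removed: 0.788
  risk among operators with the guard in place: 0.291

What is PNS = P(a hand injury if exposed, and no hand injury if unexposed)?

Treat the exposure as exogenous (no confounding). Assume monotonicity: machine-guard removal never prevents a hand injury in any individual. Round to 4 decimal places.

PNS ≈ 0.4970

Let p₁ = 0.788, p₀ = 0.291.
Under exogeneity and monotonicity, PNS = p₁ − p₀.
PNS = 0.788 − 0.291 = 0.497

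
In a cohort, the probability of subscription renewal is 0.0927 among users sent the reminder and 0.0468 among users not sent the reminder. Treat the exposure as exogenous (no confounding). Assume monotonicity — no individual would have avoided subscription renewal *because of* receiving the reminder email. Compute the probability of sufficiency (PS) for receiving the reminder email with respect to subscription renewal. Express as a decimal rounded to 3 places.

PS ≈ 0.048

Let p₁ = 0.0927, p₀ = 0.0468.
Under exogeneity and monotonicity, PS = (p₁ − p₀) / (1 − p₀).
PS = (0.0927 − 0.0468) / (1 − 0.0468) = 0.0459 / 0.9532 ≈ 0.0482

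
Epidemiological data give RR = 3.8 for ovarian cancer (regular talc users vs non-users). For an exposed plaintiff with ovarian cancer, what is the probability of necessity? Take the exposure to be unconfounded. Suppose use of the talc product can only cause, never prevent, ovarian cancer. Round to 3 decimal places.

PN ≈ 0.737

Under exogeneity and monotonicity, PN = (RR − 1) / RR = 1 − 1/RR.
PN = (3.8 − 1) / 3.8 = 2.8 / 3.8 ≈ 0.7368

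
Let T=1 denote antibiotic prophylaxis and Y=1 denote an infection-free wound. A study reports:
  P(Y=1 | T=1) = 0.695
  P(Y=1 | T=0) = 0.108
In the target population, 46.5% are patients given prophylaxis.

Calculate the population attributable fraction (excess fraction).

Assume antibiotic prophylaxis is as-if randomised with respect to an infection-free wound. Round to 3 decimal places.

PAF ≈ 0.717

Let p₁ = 0.695, p₀ = 0.108.
Overall risk P(Y=1) = π·p₁ + (1−π)·p₀ = 0.465×0.695 + 0.535×0.108 = 0.38095.
Under exogeneity, PAF = [P(Y=1) − p₀] / P(Y=1).
PAF = (0.38095 − 0.108) / 0.38095 ≈ 0.7165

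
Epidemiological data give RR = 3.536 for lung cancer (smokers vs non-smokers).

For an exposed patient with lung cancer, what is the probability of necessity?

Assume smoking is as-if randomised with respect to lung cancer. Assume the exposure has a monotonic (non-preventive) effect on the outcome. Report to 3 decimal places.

PN ≈ 0.717

Under exogeneity and monotonicity, PN = (RR − 1) / RR = 1 − 1/RR.
PN = (3.536 − 1) / 3.536 = 2.536 / 3.536 ≈ 0.7172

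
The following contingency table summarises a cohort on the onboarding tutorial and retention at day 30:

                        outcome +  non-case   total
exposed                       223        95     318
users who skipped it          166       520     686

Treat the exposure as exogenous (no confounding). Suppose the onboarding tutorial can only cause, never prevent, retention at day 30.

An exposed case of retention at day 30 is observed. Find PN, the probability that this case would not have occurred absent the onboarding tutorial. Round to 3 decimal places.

p₁ = P(outcome | exposed) = 223/318 = 0.70126
p₀ = P(outcome | unexposed) = 166/686 = 0.24198
Under exogeneity and monotonicity, PN = (p₁ − p₀)/p₁.
PN = (0.70126 − 0.24198) / 0.70126 ≈ 0.6549

PN ≈ 0.655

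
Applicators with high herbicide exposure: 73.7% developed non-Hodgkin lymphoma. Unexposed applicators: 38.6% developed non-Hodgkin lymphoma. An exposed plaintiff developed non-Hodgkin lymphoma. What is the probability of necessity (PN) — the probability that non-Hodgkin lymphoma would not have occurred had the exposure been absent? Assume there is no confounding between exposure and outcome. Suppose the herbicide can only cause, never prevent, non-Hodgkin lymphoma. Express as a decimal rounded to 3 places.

p₁ = 0.737, p₀ = 0.386.
Under exogeneity and monotonicity, PN = (p₁ − p₀) / p₁.
PN = (0.737 − 0.386) / 0.737 = 0.351 / 0.737 ≈ 0.4763

PN ≈ 0.476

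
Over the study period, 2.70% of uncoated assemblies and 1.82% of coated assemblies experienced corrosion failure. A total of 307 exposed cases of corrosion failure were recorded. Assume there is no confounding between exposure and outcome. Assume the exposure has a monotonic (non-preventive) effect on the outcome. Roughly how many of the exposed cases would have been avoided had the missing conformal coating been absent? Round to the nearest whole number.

about 100 cases

p₁ = 0.027, p₀ = 0.0182.
PN = (p₁ − p₀)/p₁ = (0.027 − 0.0182) / 0.027 ≈ 0.32593.
Attributable cases ≈ PN × (exposed cases) = 0.32593 × 307 ≈ 100.06.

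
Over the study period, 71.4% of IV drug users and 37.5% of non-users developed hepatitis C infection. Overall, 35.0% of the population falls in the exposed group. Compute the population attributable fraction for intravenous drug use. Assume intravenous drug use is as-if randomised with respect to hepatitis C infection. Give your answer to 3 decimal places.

p₁ = 0.714, p₀ = 0.375.
Overall risk P(Y=1) = π·p₁ + (1−π)·p₀ = 0.35×0.714 + 0.65×0.375 = 0.49365.
Under exogeneity, PAF = [P(Y=1) − p₀] / P(Y=1).
PAF = (0.49365 − 0.375) / 0.49365 ≈ 0.2404

PAF ≈ 0.240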